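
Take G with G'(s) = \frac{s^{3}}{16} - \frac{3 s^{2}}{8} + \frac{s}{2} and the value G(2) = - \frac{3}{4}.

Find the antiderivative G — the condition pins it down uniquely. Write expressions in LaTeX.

G(s) = \frac{\left(- \frac{s^{2}}{4} + s\right)^{2}}{4} - 1

G'(s) matches the chain-rule pattern g'(h)*h' with inner function h(s) = - \frac{s^{2}}{4} + s; substituting u = h(s) collapses the integral.
A general antiderivative is \frac{\left(- \frac{s^{2}}{4} + s\right)^{2}}{4} + C.
The condition gives C = - \frac{3}{4} - (\frac{1}{4}) = -1.
So G(s) = \frac{\left(- \frac{s^{2}}{4} + s\right)^{2}}{4} - 1.
Check: d/ds[\frac{\left(- \frac{s^{2}}{4} + s\right)^{2}}{4} - 1] = \frac{s^{3}}{16} - \frac{3 s^{2}}{8} + \frac{s}{2} = G'(s).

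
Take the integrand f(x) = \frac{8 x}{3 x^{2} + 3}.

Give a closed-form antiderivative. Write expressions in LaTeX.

An antiderivative is F(x) = \frac{4 \log{\left(x^{2} + 1 \right)}}{3}.

The substitution u = x^{2} + 1 works: f is exactly (dF/du)*(du/dx) for that inner function.
Check: d/dx[\frac{4 \log{\left(x^{2} + 1 \right)}}{3}] = \frac{8 x}{3 x^{2} + 3} = f(x).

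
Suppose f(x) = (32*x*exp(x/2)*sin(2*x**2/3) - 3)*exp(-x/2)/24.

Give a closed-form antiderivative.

An antiderivative is F(x) = -cos(2*x**2/3) + exp(-x/2)/4.

A first test for any F(x): its x-derivative must equal f(x) identically.
Check: d/dx[-cos(2*x**2/3) + exp(-x/2)/4] = (32*x*exp(x/2)*sin(2*x**2/3) - 3)*exp(-x/2)/24 = f(x).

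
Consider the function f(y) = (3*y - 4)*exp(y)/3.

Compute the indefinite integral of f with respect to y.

f has the shape u'v + uv' for u = y - 7/3 and v = exp(y) — it is the derivative of the product u*v.
Check: d/dy[y*exp(y) - 7*exp(y)/3] = y*exp(y) - 4*exp(y)/3, which equals f(y).

F(y) = y*exp(y) - 7*exp(y)/3 + C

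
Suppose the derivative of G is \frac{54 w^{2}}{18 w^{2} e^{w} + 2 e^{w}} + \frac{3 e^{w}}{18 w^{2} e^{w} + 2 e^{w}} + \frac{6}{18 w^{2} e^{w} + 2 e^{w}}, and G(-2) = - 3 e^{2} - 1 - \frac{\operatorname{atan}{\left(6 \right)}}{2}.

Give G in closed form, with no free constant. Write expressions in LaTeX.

G(w) = \frac{\left(e^{w} \operatorname{atan}{\left(3 w \right)} - 2 e^{w} - 6\right) e^{- w}}{2}

The integrand splits into summands that can be handled one at a time.
A general antiderivative is \frac{\operatorname{atan}{\left(3 w \right)}}{2} - 3 e^{- w} + C.
The condition gives C = - 3 e^{2} - 1 - \frac{\operatorname{atan}{\left(6 \right)}}{2} - (- 3 e^{2} - \frac{\operatorname{atan}{\left(6 \right)}}{2}) = -1.
So G(w) = \frac{\left(e^{w} \operatorname{atan}{\left(3 w \right)} - 2 e^{w} - 6\right) e^{- w}}{2}.
Check: d/dw[\frac{\left(e^{w} \operatorname{atan}{\left(3 w \right)} - 2 e^{w} - 6\right) e^{- w}}{2}] = \frac{54 w^{2} + 3 e^{w} + 6}{18 w^{2} e^{w} + 2 e^{w}}, which equals G'(w).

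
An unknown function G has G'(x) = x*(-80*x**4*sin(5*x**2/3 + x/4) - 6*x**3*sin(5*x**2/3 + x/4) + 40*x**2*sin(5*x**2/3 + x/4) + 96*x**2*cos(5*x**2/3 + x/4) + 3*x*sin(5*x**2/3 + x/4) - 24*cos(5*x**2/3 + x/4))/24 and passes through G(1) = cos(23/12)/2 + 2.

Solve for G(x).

G'(x) has the shape u'v + uv' for u = x**4 - x**2/2 and v = cos(5*x**2/3 + x/4) — it is the derivative of the product u*v.
A general antiderivative is (x**4 - x**2/2)*cos(5*x**2/3 + x/4) + C.
The condition gives C = cos(23/12)/2 + 2 - (cos(23/12)/2) = 2.
So G(x) = (x**4 - x**2/2)*cos(5*x**2/3 + x/4) + 2.
Check: d/dx[(x**4 - x**2/2)*cos(5*x**2/3 + x/4) + 2] = -10*x**5*sin(5*x**2/3 + x/4)/3 - x**4*sin(5*x**2/3 + x/4)/4 + 5*x**3*sin(5*x**2/3 + x/4)/3 + 4*x**3*cos(5*x**2/3 + x/4) + x**2*sin(5*x**2/3 + x/4)/8 - x*cos(5*x**2/3 + x/4), which equals G'(x).

G(x) = (x**4 - x**2/2)*cos(5*x**2/3 + x/4) + 2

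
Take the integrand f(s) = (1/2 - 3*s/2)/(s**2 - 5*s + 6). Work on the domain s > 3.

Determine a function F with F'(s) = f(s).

The denominator factors as 2*(s - 3)*(s - 2); partial fractions split f into directly integrable pieces: 5/(2*(s - 2)) - 4/(s - 3).
Check: d/ds[(-8*log(s - 3) + 5*log(s - 2))/2] = (1 - 3*s)/(2*s**2 - 10*s + 12), which equals f(s).

An antiderivative is F(s) = (-8*log(s - 3) + 5*log(s - 2))/2.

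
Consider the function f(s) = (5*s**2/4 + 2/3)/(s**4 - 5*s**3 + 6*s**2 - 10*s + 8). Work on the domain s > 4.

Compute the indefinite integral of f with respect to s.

F(s) = 31*log(s - 4)/81 - 23*log(s - 1)/108 - 55*log(s**2 + 2)/648 - 11*sqrt(2)*atan(sqrt(2)*s/2)/324 + C

The denominator factors as 12*(s - 4)*(s - 1)*(s**2 + 2); partial fractions split f into directly integrable pieces: -11*(5*s + 2)/(324*(s**2 + 2)) - 23/(108*(s - 1)) + 31/(81*(s - 4)).
Check: d/ds[31*log(s - 4)/81 - 23*log(s - 1)/108 - 55*log(s**2 + 2)/648 - 11*sqrt(2)*atan(sqrt(2)*s/2)/324] = (15*s**2 + 8)/(12*s**4 - 60*s**3 + 72*s**2 - 120*s + 96), which equals f(s).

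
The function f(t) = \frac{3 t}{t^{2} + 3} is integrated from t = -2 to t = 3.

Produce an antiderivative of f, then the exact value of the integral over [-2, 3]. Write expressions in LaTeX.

Antiderivative: F(t) = \frac{3 \log{\left(t^{2} + 3 \right)}}{2}; value = - \frac{3 \log{\left(7 \right)}}{2} + \frac{3 \log{\left(12 \right)}}{2}

f matches the chain-rule pattern g'(h)*h' with inner function h(t) = t^{2} + 3; substituting u = h(t) collapses the integral.
F(t) = \frac{3 \log{\left(t^{2} + 3 \right)}}{2} is an antiderivative of f.
Check: d/dt[\frac{3 \log{\left(t^{2} + 3 \right)}}{2}] = \frac{3 t}{t^{2} + 3} = f(t).
F(3) = \frac{3 \log{\left(12 \right)}}{2}; F(-2) = \frac{3 \log{\left(7 \right)}}{2}.
Integral = F(3) - F(-2) = - \frac{3 \log{\left(7 \right)}}{2} + \frac{3 \log{\left(12 \right)}}{2}.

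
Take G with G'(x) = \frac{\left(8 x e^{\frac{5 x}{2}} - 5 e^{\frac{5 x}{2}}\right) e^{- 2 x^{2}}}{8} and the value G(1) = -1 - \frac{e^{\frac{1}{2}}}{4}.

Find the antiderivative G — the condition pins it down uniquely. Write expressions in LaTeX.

G'(x) matches the chain-rule pattern g'(h)*h' with inner function h(x) = - 2 x^{2} + \frac{5 x}{2}; substituting u = h(x) collapses the integral.
A general antiderivative is - \frac{e^{- 2 x^{2} + \frac{5 x}{2}}}{4} + C.
The condition gives C = -1 - \frac{e^{\frac{1}{2}}}{4} - (- \frac{e^{\frac{1}{2}}}{4}) = -1.
So G(x) = - \frac{e^{- 2 x^{2} + \frac{5 x}{2}}}{4} - 1.
Check: d/dx[- \frac{e^{- 2 x^{2} + \frac{5 x}{2}}}{4} - 1] = x e^{\frac{5 x}{2}} e^{- 2 x^{2}} - \frac{5 e^{\frac{5 x}{2}} e^{- 2 x^{2}}}{8}, which equals G'(x).

G(x) = - \frac{e^{- 2 x^{2} + \frac{5 x}{2}}}{4} - 1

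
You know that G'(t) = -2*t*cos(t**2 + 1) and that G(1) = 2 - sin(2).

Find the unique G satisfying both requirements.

The substitution u = t**2 + 1 works: G'(t) is exactly (dG/du)*(du/dt) for that inner function.
A general antiderivative is -sin(t**2 + 1) + C.
The condition gives C = 2 - sin(2) - (-sin(2)) = 2.
So G(t) = 2 - sin(t**2 + 1).
Check: d/dt[2 - sin(t**2 + 1)] = -2*t*cos(t**2 + 1) = G'(t).

G(t) = 2 - sin(t**2 + 1)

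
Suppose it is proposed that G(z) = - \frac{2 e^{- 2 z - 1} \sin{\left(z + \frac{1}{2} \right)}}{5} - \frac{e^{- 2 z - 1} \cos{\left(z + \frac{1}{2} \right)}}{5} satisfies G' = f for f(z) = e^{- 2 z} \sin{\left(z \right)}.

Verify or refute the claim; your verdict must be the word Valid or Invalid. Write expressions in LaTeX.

Invalid: d/dz[G] - f = \frac{\left(- e \sin{\left(z \right)} + \sin{\left(z + \frac{1}{2} \right)}\right) e^{- 2 z}}{e}, which is not 0.

d/dz[G] = \frac{e^{- 2 z} \sin{\left(z + \frac{1}{2} \right)}}{e}
d/dz[G] - f(z) = \frac{\left(- e \sin{\left(z \right)} + \sin{\left(z + \frac{1}{2} \right)}\right) e^{- 2 z}}{e} != 0.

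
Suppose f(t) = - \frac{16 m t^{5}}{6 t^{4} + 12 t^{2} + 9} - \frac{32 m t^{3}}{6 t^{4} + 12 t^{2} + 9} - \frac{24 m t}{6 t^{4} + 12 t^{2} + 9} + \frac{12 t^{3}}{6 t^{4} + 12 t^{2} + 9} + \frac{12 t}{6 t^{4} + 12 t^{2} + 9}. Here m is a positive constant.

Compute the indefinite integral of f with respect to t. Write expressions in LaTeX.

F(t) = - \frac{4 m t^{2}}{3} + \frac{\log{\left(t^{4} + 2 t^{2} + \frac{3}{2} \right)}}{2} + C

The integrand splits into summands that can be handled one at a time.
Check: d/dt[- \frac{4 m t^{2}}{3} + \frac{\log{\left(t^{4} + 2 t^{2} + \frac{3}{2} \right)}}{2}] = \frac{- 16 m t^{5} - 32 m t^{3} - 24 m t + 12 t^{3} + 12 t}{6 t^{4} + 12 t^{2} + 9}, which equals f(t).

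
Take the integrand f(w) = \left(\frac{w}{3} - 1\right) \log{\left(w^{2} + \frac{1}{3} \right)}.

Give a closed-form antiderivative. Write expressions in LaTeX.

An antiderivative is F(w) = - \frac{w^{2}}{6} + 2 w + \left(\frac{w^{2}}{6} - w\right) \log{\left(w^{2} + \frac{1}{3} \right)} + \frac{\log{\left(w^{2} + \frac{1}{3} \right)}}{18} - \frac{2 \sqrt{3} \operatorname{atan}{\left(\sqrt{3} w \right)}}{3}.

An antiderivative F(w) passes only if d/dw[F] lands on f(w) exactly.
Check: d/dw[- \frac{w^{2}}{6} + 2 w + \left(\frac{w^{2}}{6} - w\right) \log{\left(w^{2} + \frac{1}{3} \right)} + \frac{\log{\left(w^{2} + \frac{1}{3} \right)}}{18} - \frac{2 \sqrt{3} \operatorname{atan}{\left(\sqrt{3} w \right)}}{3}] = \frac{w \log{\left(w^{2} + \frac{1}{3} \right)}}{3} - \log{\left(w^{2} + \frac{1}{3} \right)}, which equals f(w).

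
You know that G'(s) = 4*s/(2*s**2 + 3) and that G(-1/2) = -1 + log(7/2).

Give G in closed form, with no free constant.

G(s) = log(2*s**2 + 3) - 1

G'(s) matches the chain-rule pattern g'(h)*h' with inner function h(s) = 2*s**2 + 3; substituting u = h(s) collapses the integral.
A general antiderivative is log(2*s**2 + 3) + C.
The condition gives C = -1 + log(7/2) - (log(7/2)) = -1.
So G(s) = log(2*s**2 + 3) - 1.
Check: d/ds[log(2*s**2 + 3) - 1] = 4*s/(2*s**2 + 3) = G'(s).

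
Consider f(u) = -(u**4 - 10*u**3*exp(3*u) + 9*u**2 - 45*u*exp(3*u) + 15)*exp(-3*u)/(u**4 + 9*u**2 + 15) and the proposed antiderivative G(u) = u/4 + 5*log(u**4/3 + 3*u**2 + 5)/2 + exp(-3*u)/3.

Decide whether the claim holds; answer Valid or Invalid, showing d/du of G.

d/du[G] = (u**4*exp(3*u) - 4*u**4 + 40*u**3*exp(3*u) + 9*u**2*exp(3*u) - 36*u**2 + 180*u*exp(3*u) + 15*exp(3*u) - 60)/(4*u**4*exp(3*u) + 36*u**2*exp(3*u) + 60*exp(3*u))
d/du[G] - f(u) = 1/4 != 0.

Invalid: d/du[G] - f = 1/4, which is not 0.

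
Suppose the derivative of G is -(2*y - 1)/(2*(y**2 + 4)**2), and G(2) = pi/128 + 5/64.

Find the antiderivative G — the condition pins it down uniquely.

G(y) = (y**2*atan(y/2) + 2*y + 4*atan(y/2) + 16)/(32*y**2 + 128)

Recover the given G'(y) by differentiating a candidate G(y); any mismatch rules it out.
A general antiderivative is -(-y - 8)/(16*y**2 + 64) + atan(y/2)/32 + C.
The condition gives C = pi/128 + 5/64 - (pi/128 + 5/64) = 0.
So G(y) = (y**2*atan(y/2) + 2*y + 4*atan(y/2) + 16)/(32*y**2 + 128).
Check: d/dy[(y**2*atan(y/2) + 2*y + 4*atan(y/2) + 16)/(32*y**2 + 128)] = (1 - 2*y)/(2*y**4 + 16*y**2 + 32), which equals G'(y).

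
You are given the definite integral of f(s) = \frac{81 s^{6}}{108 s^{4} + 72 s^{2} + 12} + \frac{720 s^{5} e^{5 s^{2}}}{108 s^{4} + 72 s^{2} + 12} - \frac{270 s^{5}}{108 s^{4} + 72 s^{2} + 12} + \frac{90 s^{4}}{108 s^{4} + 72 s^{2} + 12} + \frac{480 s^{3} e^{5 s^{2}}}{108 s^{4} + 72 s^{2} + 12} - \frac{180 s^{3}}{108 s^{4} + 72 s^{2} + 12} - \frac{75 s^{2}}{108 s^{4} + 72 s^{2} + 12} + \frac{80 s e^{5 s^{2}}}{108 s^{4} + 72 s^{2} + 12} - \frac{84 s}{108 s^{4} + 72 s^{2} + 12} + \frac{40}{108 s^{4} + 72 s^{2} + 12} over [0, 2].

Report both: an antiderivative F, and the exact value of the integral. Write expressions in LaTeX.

Integrate term by term and add the pieces.
F(s) = \frac{3 s^{3} \left(3 s^{2} + 1\right) - 15 s^{2} \left(3 s^{2} + 1\right) - 36 s^{2} + 4 s \left(3 s^{2} + 1\right) + 36 s + 8 \left(3 s^{2} + 1\right) e^{5 s^{2}} - 3}{12 \left(3 s^{2} + 1\right)} is an antiderivative of f.
Check: d/ds[\frac{3 s^{3} \left(3 s^{2} + 1\right) - 15 s^{2} \left(3 s^{2} + 1\right) - 36 s^{2} + 4 s \left(3 s^{2} + 1\right) + 36 s + 8 \left(3 s^{2} + 1\right) e^{5 s^{2}} - 3}{12 \left(3 s^{2} + 1\right)}] = \frac{81 s^{6} + 720 s^{5} e^{5 s^{2}} - 270 s^{5} + 90 s^{4} + 480 s^{3} e^{5 s^{2}} - 180 s^{3} - 75 s^{2} + 80 s e^{5 s^{2}} - 84 s + 40}{108 s^{4} + 72 s^{2} + 12}, which equals f(s).
F(2) = - \frac{439}{156} + \frac{2 e^{20}}{3}; F(0) = \frac{5}{12}.
Integral = F(2) - F(0) = - \frac{42}{13} + \frac{2 e^{20}}{3}.

Antiderivative: F(s) = \frac{3 s^{3} \left(3 s^{2} + 1\right) - 15 s^{2} \left(3 s^{2} + 1\right) - 36 s^{2} + 4 s \left(3 s^{2} + 1\right) + 36 s + 8 \left(3 s^{2} + 1\right) e^{5 s^{2}} - 3}{12 \left(3 s^{2} + 1\right)}; value = - \frac{42}{13} + \frac{2 e^{20}}{3}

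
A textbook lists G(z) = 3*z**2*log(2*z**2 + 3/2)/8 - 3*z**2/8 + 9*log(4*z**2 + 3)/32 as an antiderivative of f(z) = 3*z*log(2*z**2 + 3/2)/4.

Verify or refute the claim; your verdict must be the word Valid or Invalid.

Valid - the claim checks out under differentiation.

d/dz[G] = 3*z*log(2*z**2 + 3/2)/4
This equals f(z) exactly, so the claim holds.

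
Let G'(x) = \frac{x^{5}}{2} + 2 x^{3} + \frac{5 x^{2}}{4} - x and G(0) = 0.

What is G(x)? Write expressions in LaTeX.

The integrand splits into summands that can be handled one at a time.
A general antiderivative is \frac{x^{6}}{12} + \frac{x^{4}}{2} + \frac{5 x^{3}}{12} - \frac{x^{2}}{2} + C.
The condition gives C = 0 - (0) = 0.
So G(x) = \frac{x^{6}}{12} + \frac{x^{4}}{2} + \frac{5 x^{3}}{12} - \frac{x^{2}}{2}.
Check: d/dx[\frac{x^{6}}{12} + \frac{x^{4}}{2} + \frac{5 x^{3}}{12} - \frac{x^{2}}{2}] = \frac{x^{5}}{2} + 2 x^{3} + \frac{5 x^{2}}{4} - x = G'(x).

G(x) = \frac{x^{6}}{12} + \frac{x^{4}}{2} + \frac{5 x^{3}}{12} - \frac{x^{2}}{2}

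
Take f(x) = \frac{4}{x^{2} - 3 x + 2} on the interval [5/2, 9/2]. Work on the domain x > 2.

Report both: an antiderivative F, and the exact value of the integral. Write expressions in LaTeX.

Factor the denominator (\left(x - 2\right) \left(x - 1\right)) and decompose: f = - \frac{4}{x - 1} + \frac{4}{x - 2}; each piece integrates to a log, atan, or power term.
F(x) = 4 \left(\log{\left(x - 2 \right)} - \log{\left(x - 1 \right)}\right) is an antiderivative of f.
Check: d/dx[4 \left(\log{\left(x - 2 \right)} - \log{\left(x - 1 \right)}\right)] = \frac{4}{x^{2} - 3 x + 2} = f(x).
F(9/2) = - 4 \log{\left(\frac{7}{2} \right)} + 4 \log{\left(\frac{5}{2} \right)}; F(5/2) = - 4 \log{\left(2 \right)} - 4 \log{\left(\frac{3}{2} \right)}.
Integral = F(9/2) - F(5/2) = - 4 \log{\left(\frac{7}{2} \right)} + 4 \log{\left(\frac{3}{2} \right)} + 4 \log{\left(2 \right)} + 4 \log{\left(\frac{5}{2} \right)}.

Antiderivative: F(x) = 4 \left(\log{\left(x - 2 \right)} - \log{\left(x - 1 \right)}\right); value = - 4 \log{\left(\frac{7}{2} \right)} + 4 \log{\left(\frac{3}{2} \right)} + 4 \log{\left(2 \right)} + 4 \log{\left(\frac{5}{2} \right)}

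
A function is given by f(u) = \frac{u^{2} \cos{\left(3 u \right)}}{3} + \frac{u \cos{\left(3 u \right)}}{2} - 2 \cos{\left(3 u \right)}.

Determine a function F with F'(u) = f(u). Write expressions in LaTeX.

Integrate term by term and add the pieces.
Check: d/du[\frac{18 u^{2} \sin{\left(3 u \right)} + 27 u \sin{\left(3 u \right)} + 12 u \cos{\left(3 u \right)} - 112 \sin{\left(3 u \right)} + 9 \cos{\left(3 u \right)}}{162}] = \frac{u^{2} \cos{\left(3 u \right)}}{3} + \frac{u \cos{\left(3 u \right)}}{2} - 2 \cos{\left(3 u \right)} = f(u).

An antiderivative is F(u) = \frac{18 u^{2} \sin{\left(3 u \right)} + 27 u \sin{\left(3 u \right)} + 12 u \cos{\left(3 u \right)} - 112 \sin{\left(3 u \right)} + 9 \cos{\left(3 u \right)}}{162}.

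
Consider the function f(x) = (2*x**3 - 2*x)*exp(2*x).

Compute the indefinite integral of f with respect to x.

F(x) = (4*x**3 - 6*x**2 + 2*x - 1)*exp(2*x)/4 + C

f has the shape u'v + uv' for u = x**3 - 3*x**2/2 + x/2 - 1/4 and v = exp(2*x) — it is the derivative of the product u*v.
Check: d/dx[(4*x**3 - 6*x**2 + 2*x - 1)*exp(2*x)/4] = 2*x**3*exp(2*x) - 2*x*exp(2*x), which equals f(x).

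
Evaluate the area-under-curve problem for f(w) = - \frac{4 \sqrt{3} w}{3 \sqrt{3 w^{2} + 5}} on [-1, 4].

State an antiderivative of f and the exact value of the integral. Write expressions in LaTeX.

Antiderivative: F(w) = - \frac{4 \sqrt{3} \sqrt{3 w^{2} + 5}}{9}; value = - \frac{4 \sqrt{159}}{9} + \frac{8 \sqrt{6}}{9}

The substitution u = w^{2} + \frac{5}{3} works: f is exactly (dF/du)*(du/dw) for that inner function.
F(w) = - \frac{4 \sqrt{3} \sqrt{3 w^{2} + 5}}{9} is an antiderivative of f.
Check: d/dw[- \frac{4 \sqrt{3} \sqrt{3 w^{2} + 5}}{9}] = - \frac{4 \sqrt{3} w}{3 \sqrt{3 w^{2} + 5}} = f(w).
F(4) = - \frac{4 \sqrt{159}}{9}; F(-1) = - \frac{8 \sqrt{6}}{9}.
Integral = F(4) - F(-1) = - \frac{4 \sqrt{159}}{9} + \frac{8 \sqrt{6}}{9}.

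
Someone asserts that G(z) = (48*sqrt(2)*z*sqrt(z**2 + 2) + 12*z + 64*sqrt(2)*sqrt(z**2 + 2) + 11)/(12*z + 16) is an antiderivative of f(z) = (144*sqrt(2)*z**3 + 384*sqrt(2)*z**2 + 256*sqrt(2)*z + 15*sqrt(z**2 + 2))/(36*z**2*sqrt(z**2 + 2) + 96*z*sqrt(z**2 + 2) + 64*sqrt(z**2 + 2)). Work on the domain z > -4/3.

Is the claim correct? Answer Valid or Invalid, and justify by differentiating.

Valid - differentiating G returns exactly f.

d/dz[G] = (144*sqrt(2)*z**3 + 384*sqrt(2)*z**2 + 256*sqrt(2)*z + 15*sqrt(z**2 + 2))/(36*z**2*sqrt(z**2 + 2) + 96*z*sqrt(z**2 + 2) + 64*sqrt(z**2 + 2))
This equals f(z) exactly, so the claim holds.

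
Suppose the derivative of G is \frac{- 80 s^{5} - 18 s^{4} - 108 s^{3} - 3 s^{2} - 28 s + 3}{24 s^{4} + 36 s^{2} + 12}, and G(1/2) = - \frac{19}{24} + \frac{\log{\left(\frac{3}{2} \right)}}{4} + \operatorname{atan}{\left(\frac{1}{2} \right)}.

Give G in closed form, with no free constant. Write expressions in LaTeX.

G(s) = - \frac{5 s^{2}}{3} - \frac{3 s}{4} + \frac{\log{\left(2 s^{2} + 1 \right)}}{4} + \operatorname{atan}{\left(s \right)}

Any candidate G(s) must reproduce the stated G'(s) exactly.
A general antiderivative is - \frac{5 s^{2}}{3} - \frac{3 s}{4} + \frac{\log{\left(2 s^{2} + 1 \right)}}{4} + \operatorname{atan}{\left(s \right)} + C.
The condition gives C = - \frac{19}{24} + \frac{\log{\left(\frac{3}{2} \right)}}{4} + \operatorname{atan}{\left(\frac{1}{2} \right)} - (- \frac{19}{24} + \frac{\log{\left(\frac{3}{2} \right)}}{4} + \operatorname{atan}{\left(\frac{1}{2} \right)}) = 0.
So G(s) = - \frac{5 s^{2}}{3} - \frac{3 s}{4} + \frac{\log{\left(2 s^{2} + 1 \right)}}{4} + \operatorname{atan}{\left(s \right)}.
Check: d/ds[- \frac{5 s^{2}}{3} - \frac{3 s}{4} + \frac{\log{\left(2 s^{2} + 1 \right)}}{4} + \operatorname{atan}{\left(s \right)}] = \frac{- 80 s^{5} - 18 s^{4} - 108 s^{3} - 3 s^{2} - 28 s + 3}{24 s^{4} + 36 s^{2} + 12} = G'(s).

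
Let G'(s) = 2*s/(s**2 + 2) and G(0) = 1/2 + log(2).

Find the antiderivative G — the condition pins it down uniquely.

G'(s) matches the chain-rule pattern g'(h)*h' with inner function h(s) = s**2 + 2; substituting u = h(s) collapses the integral.
A general antiderivative is log(s**2 + 2) + C.
The condition gives C = 1/2 + log(2) - (log(2)) = 1/2.
So G(s) = log(s**2 + 2) + 1/2.
Check: d/ds[log(s**2 + 2) + 1/2] = 2*s/(s**2 + 2) = G'(s).

G(s) = log(s**2 + 2) + 1/2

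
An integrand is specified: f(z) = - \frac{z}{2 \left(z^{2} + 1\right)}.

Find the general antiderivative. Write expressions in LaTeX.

The substitution u = \frac{3 z^{2}}{2} + \frac{3}{2} works: f is exactly (dF/du)*(du/dz) for that inner function.
Check: d/dz[- \frac{\log{\left(z^{2} + 1 \right)}}{4}] = - \frac{z}{2 z^{2} + 2}, which equals f(z).

F(z) = - \frac{\log{\left(z^{2} + 1 \right)}}{4} + C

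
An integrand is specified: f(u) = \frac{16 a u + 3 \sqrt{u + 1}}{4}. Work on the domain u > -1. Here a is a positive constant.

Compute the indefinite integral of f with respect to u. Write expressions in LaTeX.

F(u) = \frac{4 a u^{2} + \left(u + 1\right)^{\frac{3}{2}}}{2} + C

Recover f(u) by differentiating a candidate F(u); any mismatch rules it out.
Check: d/du[\frac{4 a u^{2} + \left(u + 1\right)^{\frac{3}{2}}}{2}] = 4 a u + \frac{3 \sqrt{u + 1}}{4}, which equals f(u).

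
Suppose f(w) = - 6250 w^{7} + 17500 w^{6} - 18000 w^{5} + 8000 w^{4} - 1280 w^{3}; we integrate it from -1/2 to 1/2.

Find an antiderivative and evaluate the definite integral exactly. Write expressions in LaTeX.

f matches the chain-rule pattern g'(h)*h' with inner function h(w) = 5 w^{2} - 4 w; substituting u = h(w) collapses the integral.
F(w) = - \frac{5 w^{4} \left(5 w - 4\right)^{4}}{4} is an antiderivative of f.
Check: d/dw[- \frac{5 w^{4} \left(5 w - 4\right)^{4}}{4}] = - 6250 w^{7} + 17500 w^{6} - 18000 w^{5} + 8000 w^{4} - 1280 w^{3} = f(w).
F(1/2) = - \frac{405}{1024}; F(-1/2) = - \frac{142805}{1024}.
Integral = F(1/2) - F(-1/2) = \frac{2225}{16}.

Antiderivative: F(w) = - \frac{5 w^{4} \left(5 w - 4\right)^{4}}{4}; value = \frac{2225}{16}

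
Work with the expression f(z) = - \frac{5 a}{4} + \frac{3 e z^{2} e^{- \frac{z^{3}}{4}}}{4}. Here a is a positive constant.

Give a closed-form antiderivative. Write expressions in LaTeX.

An antiderivative is F(z) = - \frac{5 a z}{4} - e e^{- \frac{z^{3}}{4}}.

For F(z) to be correct the identity F'(z) - f(z) = 0 must hold.
Check: d/dz[- \frac{5 a z}{4} - e e^{- \frac{z^{3}}{4}}] = \frac{\left(- 5 a e^{\frac{z^{3}}{4}} + 3 e z^{2}\right) e^{- \frac{z^{3}}{4}}}{4}, which equals f(z).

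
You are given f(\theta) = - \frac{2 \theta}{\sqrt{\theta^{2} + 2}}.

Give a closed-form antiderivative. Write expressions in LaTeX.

f matches the chain-rule pattern g'(h)*h' with inner function h(\theta) = \theta^{2} + 2; substituting u = h(\theta) collapses the integral.
Check: d/d\theta[- 2 \sqrt{\theta^{2} + 2}] = - \frac{2 \theta}{\sqrt{\theta^{2} + 2}} = f(\theta).

An antiderivative is F(\theta) = - 2 \sqrt{\theta^{2} + 2}.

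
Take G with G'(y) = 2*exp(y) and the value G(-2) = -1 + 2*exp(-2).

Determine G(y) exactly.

G(y) = 2*exp(y) - 1

A candidate passes only if d/dy[G] lands on the given G'(y) exactly.
A general antiderivative is 2*exp(y) + C.
The condition gives C = -1 + 2*exp(-2) - (2*exp(-2)) = -1.
So G(y) = 2*exp(y) - 1.
Check: d/dy[2*exp(y) - 1] = 2*exp(y) = G'(y).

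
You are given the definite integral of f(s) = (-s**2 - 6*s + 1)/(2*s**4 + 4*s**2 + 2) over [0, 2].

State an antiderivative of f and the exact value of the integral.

f has the shape u'v + uv' for u = 1/(2*s**2 + 2) and v = s + 3 — it is the derivative of the product u*v.
F(s) = (s + 3)/(2*s**2 + 2) is an antiderivative of f.
Check: d/ds[(s + 3)/(2*s**2 + 2)] = (-s**2 - 6*s + 1)/(2*s**4 + 4*s**2 + 2) = f(s).
F(2) = 1/2; F(0) = 3/2.
Integral = F(2) - F(0) = -1.

Antiderivative: F(s) = (s + 3)/(2*s**2 + 2); value = -1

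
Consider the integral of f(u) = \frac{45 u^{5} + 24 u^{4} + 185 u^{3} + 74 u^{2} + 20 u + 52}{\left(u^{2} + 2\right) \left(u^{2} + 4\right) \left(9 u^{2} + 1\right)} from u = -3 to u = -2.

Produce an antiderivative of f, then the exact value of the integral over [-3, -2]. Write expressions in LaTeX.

Antiderivative: F(u) = \frac{5 \log{\left(3 u^{2} + 6 \right)}}{2} + \operatorname{atan}{\left(\frac{u}{2} \right)} + 2 \operatorname{atan}{\left(3 u \right)}; value = - \frac{5 \log{\left(33 \right)}}{2} - 2 \operatorname{atan}{\left(6 \right)} - \frac{\pi}{4} + \operatorname{atan}{\left(\frac{3}{2} \right)} + 2 \operatorname{atan}{\left(9 \right)} + \frac{5 \log{\left(18 \right)}}{2}

Recover f(u) by differentiating a candidate F(u); any mismatch rules it out.
F(u) = \frac{5 \log{\left(3 u^{2} + 6 \right)}}{2} + \operatorname{atan}{\left(\frac{u}{2} \right)} + 2 \operatorname{atan}{\left(3 u \right)} is an antiderivative of f.
Check: d/du[\frac{5 \log{\left(3 u^{2} + 6 \right)}}{2} + \operatorname{atan}{\left(\frac{u}{2} \right)} + 2 \operatorname{atan}{\left(3 u \right)}] = \frac{45 u^{5} + 24 u^{4} + 185 u^{3} + 74 u^{2} + 20 u + 52}{9 u^{6} + 55 u^{4} + 78 u^{2} + 8}, which equals f(u).
F(-2) = - 2 \operatorname{atan}{\left(6 \right)} - \frac{\pi}{4} + \frac{5 \log{\left(18 \right)}}{2}; F(-3) = - 2 \operatorname{atan}{\left(9 \right)} - \operatorname{atan}{\left(\frac{3}{2} \right)} + \frac{5 \log{\left(33 \right)}}{2}.
Integral = F(-2) - F(-3) = - \frac{5 \log{\left(33 \right)}}{2} - 2 \operatorname{atan}{\left(6 \right)} - \frac{\pi}{4} + \operatorname{atan}{\left(\frac{3}{2} \right)} + 2 \operatorname{atan}{\left(9 \right)} + \frac{5 \log{\left(18 \right)}}{2}.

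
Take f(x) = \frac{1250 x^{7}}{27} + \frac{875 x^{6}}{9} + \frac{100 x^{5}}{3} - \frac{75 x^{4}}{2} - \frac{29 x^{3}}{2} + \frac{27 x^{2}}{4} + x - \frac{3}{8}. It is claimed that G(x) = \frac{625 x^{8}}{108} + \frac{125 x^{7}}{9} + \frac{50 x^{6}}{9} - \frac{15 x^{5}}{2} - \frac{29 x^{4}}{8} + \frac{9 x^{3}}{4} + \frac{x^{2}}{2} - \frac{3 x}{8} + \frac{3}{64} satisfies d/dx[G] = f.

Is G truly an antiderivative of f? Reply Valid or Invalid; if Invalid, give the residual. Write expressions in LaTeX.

d/dx[G] = \frac{1250 x^{7}}{27} + \frac{875 x^{6}}{9} + \frac{100 x^{5}}{3} - \frac{75 x^{4}}{2} - \frac{29 x^{3}}{2} + \frac{27 x^{2}}{4} + x - \frac{3}{8}
This equals f(x) exactly, so the claim holds.

Valid: G'(x) = f(x).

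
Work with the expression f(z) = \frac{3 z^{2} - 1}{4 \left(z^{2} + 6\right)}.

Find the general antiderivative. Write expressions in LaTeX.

An antiderivative F(z) passes only if d/dz[F] lands on f(z) exactly.
Check: d/dz[\frac{18 z - 19 \sqrt{6} \operatorname{atan}{\left(\frac{\sqrt{6} z}{6} \right)}}{24}] = \frac{3 z^{2} - 1}{4 z^{2} + 24}, which equals f(z).

F(z) = \frac{18 z - 19 \sqrt{6} \operatorname{atan}{\left(\frac{\sqrt{6} z}{6} \right)}}{24} + C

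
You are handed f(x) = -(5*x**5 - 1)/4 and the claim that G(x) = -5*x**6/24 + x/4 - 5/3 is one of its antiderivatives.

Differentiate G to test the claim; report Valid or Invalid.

Valid: G'(x) = f(x).

d/dx[G] = 1/4 - 5*x**5/4
This equals f(x) exactly, so the claim holds.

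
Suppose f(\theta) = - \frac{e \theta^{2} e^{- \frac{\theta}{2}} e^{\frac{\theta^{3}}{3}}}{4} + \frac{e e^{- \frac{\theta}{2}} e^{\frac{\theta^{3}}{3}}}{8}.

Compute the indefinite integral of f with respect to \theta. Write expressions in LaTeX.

F(\theta) = - \frac{e^{\frac{\theta^{3}}{3} - \frac{\theta}{2} + 1}}{4} + C

f matches the chain-rule pattern g'(h)*h' with inner function h(\theta) = \frac{\theta^{3}}{3} - \frac{\theta}{2} + 1; substituting u = h(\theta) collapses the integral.
Check: d/d\theta[- \frac{e^{\frac{\theta^{3}}{3} - \frac{\theta}{2} + 1}}{4}] = - \frac{e \theta^{2} e^{- \frac{\theta}{2}} e^{\frac{\theta^{3}}{3}}}{4} + \frac{e e^{- \frac{\theta}{2}} e^{\frac{\theta^{3}}{3}}}{8} = f(\theta).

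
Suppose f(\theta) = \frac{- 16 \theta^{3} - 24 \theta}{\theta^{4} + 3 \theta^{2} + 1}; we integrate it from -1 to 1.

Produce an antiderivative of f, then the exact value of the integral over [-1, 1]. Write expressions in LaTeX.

Antiderivative: F(\theta) = - 4 \log{\left(\frac{\theta^{4}}{2} + \frac{3 \theta^{2}}{2} + \frac{1}{2} \right)}; value = 0

f matches the chain-rule pattern g'(h)*h' with inner function h(\theta) = \frac{\theta^{4}}{2} + \frac{3 \theta^{2}}{2} + \frac{1}{2}; substituting u = h(\theta) collapses the integral.
F(\theta) = - 4 \log{\left(\frac{\theta^{4}}{2} + \frac{3 \theta^{2}}{2} + \frac{1}{2} \right)} is an antiderivative of f.
Check: d/d\theta[- 4 \log{\left(\frac{\theta^{4}}{2} + \frac{3 \theta^{2}}{2} + \frac{1}{2} \right)}] = \frac{- 16 \theta^{3} - 24 \theta}{\theta^{4} + 3 \theta^{2} + 1} = f(\theta).
F(1) = - 4 \log{\left(\frac{5}{2} \right)}; F(-1) = - 4 \log{\left(\frac{5}{2} \right)}.
Integral = F(1) - F(-1) = 0.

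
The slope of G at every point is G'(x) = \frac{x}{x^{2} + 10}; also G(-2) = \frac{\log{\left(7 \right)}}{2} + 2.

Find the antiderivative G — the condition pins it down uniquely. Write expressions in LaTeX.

G(x) = \frac{\log{\left(\frac{x^{2}}{2} + 5 \right)}}{2} + 2

G'(x) matches the chain-rule pattern g'(h)*h' with inner function h(x) = \frac{x^{2}}{2} + 5; substituting u = h(x) collapses the integral.
A general antiderivative is \frac{\log{\left(\frac{x^{2}}{2} + 5 \right)}}{2} + C.
The condition gives C = \frac{\log{\left(7 \right)}}{2} + 2 - (\frac{\log{\left(7 \right)}}{2}) = 2.
So G(x) = \frac{\log{\left(\frac{x^{2}}{2} + 5 \right)}}{2} + 2.
Check: d/dx[\frac{\log{\left(\frac{x^{2}}{2} + 5 \right)}}{2} + 2] = \frac{x}{x^{2} + 10} = G'(x).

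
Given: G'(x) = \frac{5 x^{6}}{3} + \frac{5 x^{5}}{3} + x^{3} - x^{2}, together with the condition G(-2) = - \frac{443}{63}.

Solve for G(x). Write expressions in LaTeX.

G(x) = \frac{60 x^{7} + 70 x^{6} + 63 x^{4} - 84 x^{3} - 252}{252}

Integrate term by term and add the pieces.
A general antiderivative is \frac{5 x^{7}}{21} + \frac{5 x^{6}}{18} + \frac{x^{4}}{4} - \frac{x^{3}}{3} + C.
The condition gives C = - \frac{443}{63} - (- \frac{380}{63}) = -1.
So G(x) = \frac{60 x^{7} + 70 x^{6} + 63 x^{4} - 84 x^{3} - 252}{252}.
Check: d/dx[\frac{60 x^{7} + 70 x^{6} + 63 x^{4} - 84 x^{3} - 252}{252}] = \frac{5 x^{6}}{3} + \frac{5 x^{5}}{3} + x^{3} - x^{2} = G'(x).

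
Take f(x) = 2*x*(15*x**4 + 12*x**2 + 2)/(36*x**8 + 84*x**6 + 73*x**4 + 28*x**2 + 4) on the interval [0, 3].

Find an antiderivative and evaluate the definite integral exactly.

Antiderivative: F(x) = (-5*x**2 - 2)/(12*x**4 + 14*x**2 + 4); value = 252/551

A first test for any F(x): its x-derivative must equal f(x) identically.
F(x) = (-5*x**2 - 2)/(12*x**4 + 14*x**2 + 4) is an antiderivative of f.
Check: d/dx[(-5*x**2 - 2)/(12*x**4 + 14*x**2 + 4)] = (30*x**5 + 24*x**3 + 4*x)/(36*x**8 + 84*x**6 + 73*x**4 + 28*x**2 + 4), which equals f(x).
F(3) = -47/1102; F(0) = -1/2.
Integral = F(3) - F(0) = 252/551.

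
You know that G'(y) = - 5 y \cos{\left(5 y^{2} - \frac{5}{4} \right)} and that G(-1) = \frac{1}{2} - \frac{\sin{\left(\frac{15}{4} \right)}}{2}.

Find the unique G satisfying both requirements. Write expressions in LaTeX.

G(y) = - \frac{\sin{\left(5 y^{2} - \frac{5}{4} \right)} - 1}{2}

The substitution u = 5 y^{2} - \frac{5}{4} works: G'(y) is exactly (dG/du)*(du/dy) for that inner function.
A general antiderivative is - \frac{\sin{\left(5 y^{2} - \frac{5}{4} \right)}}{2} + C.
The condition gives C = \frac{1}{2} - \frac{\sin{\left(\frac{15}{4} \right)}}{2} - (- \frac{\sin{\left(\frac{15}{4} \right)}}{2}) = \frac{1}{2}.
So G(y) = - \frac{\sin{\left(5 y^{2} - \frac{5}{4} \right)} - 1}{2}.
Check: d/dy[- \frac{\sin{\left(5 y^{2} - \frac{5}{4} \right)} - 1}{2}] = - 5 y \cos{\left(5 y^{2} - \frac{5}{4} \right)} = G'(y).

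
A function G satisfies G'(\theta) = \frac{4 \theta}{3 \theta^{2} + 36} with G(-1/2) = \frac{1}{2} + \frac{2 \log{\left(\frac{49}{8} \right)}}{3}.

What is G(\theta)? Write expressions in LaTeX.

G(\theta) = \frac{4 \log{\left(\frac{\theta^{2}}{2} + 6 \right)} + 3}{6}

The substitution u = \frac{\theta^{2}}{2} + 6 works: G'(\theta) is exactly (dG/du)*(du/d\theta) for that inner function.
A general antiderivative is \frac{2 \log{\left(\frac{\theta^{2}}{2} + 6 \right)}}{3} + C.
The condition gives C = \frac{1}{2} + \frac{2 \log{\left(\frac{49}{8} \right)}}{3} - (\frac{2 \log{\left(\frac{49}{8} \right)}}{3}) = \frac{1}{2}.
So G(\theta) = \frac{4 \log{\left(\frac{\theta^{2}}{2} + 6 \right)} + 3}{6}.
Check: d/d\theta[\frac{4 \log{\left(\frac{\theta^{2}}{2} + 6 \right)} + 3}{6}] = \frac{4 \theta}{3 \theta^{2} + 36} = G'(\theta).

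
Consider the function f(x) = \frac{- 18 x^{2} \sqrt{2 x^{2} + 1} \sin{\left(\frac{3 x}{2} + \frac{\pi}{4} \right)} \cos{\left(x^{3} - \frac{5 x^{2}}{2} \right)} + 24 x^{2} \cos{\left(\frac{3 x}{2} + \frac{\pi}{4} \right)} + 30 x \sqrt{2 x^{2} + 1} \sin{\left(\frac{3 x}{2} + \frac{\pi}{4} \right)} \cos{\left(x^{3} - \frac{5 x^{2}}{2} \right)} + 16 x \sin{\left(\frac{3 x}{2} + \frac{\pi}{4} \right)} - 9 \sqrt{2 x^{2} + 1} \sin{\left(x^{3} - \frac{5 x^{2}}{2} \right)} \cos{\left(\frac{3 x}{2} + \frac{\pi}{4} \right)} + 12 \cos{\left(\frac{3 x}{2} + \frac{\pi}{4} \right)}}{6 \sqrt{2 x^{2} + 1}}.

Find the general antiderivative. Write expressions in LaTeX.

f has the shape u'v + uv' for u = \frac{4 \sqrt{2 x^{2} + 1}}{3} - \sin{\left(x^{3} - \frac{5 x^{2}}{2} \right)} and v = \sin{\left(\frac{3 x}{2} + \frac{\pi}{4} \right)} — it is the derivative of the product u*v.
Check: d/dx[\frac{4 \sqrt{2 x^{2} + 1} \sin{\left(\frac{3 x}{2} + \frac{\pi}{4} \right)}}{3} - \sin{\left(\frac{3 x}{2} + \frac{\pi}{4} \right)} \sin{\left(x^{3} - \frac{5 x^{2}}{2} \right)}] = \frac{- 18 x^{2} \sqrt{2 x^{2} + 1} \sin{\left(\frac{3 x}{2} + \frac{\pi}{4} \right)} \cos{\left(x^{3} - \frac{5 x^{2}}{2} \right)} + 24 x^{2} \cos{\left(\frac{3 x}{2} + \frac{\pi}{4} \right)} + 30 x \sqrt{2 x^{2} + 1} \sin{\left(\frac{3 x}{2} + \frac{\pi}{4} \right)} \cos{\left(x^{3} - \frac{5 x^{2}}{2} \right)} + 16 x \sin{\left(\frac{3 x}{2} + \frac{\pi}{4} \right)} - 9 \sqrt{2 x^{2} + 1} \sin{\left(x^{3} - \frac{5 x^{2}}{2} \right)} \cos{\left(\frac{3 x}{2} + \frac{\pi}{4} \right)} + 12 \cos{\left(\frac{3 x}{2} + \frac{\pi}{4} \right)}}{6 \sqrt{2 x^{2} + 1}} = f(x).

F(x) = \frac{4 \sqrt{2 x^{2} + 1} \sin{\left(\frac{3 x}{2} + \frac{\pi}{4} \right)}}{3} - \sin{\left(\frac{3 x}{2} + \frac{\pi}{4} \right)} \sin{\left(x^{3} - \frac{5 x^{2}}{2} \right)} + C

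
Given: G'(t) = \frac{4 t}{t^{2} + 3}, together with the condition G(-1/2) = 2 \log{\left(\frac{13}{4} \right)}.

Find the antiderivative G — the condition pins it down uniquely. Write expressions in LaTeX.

The substitution u = t^{2} + 3 works: G'(t) is exactly (dG/du)*(du/dt) for that inner function.
A general antiderivative is 2 \log{\left(t^{2} + 3 \right)} + C.
The condition gives C = 2 \log{\left(\frac{13}{4} \right)} - (2 \log{\left(\frac{13}{4} \right)}) = 0.
So G(t) = 2 \log{\left(t^{2} + 3 \right)}.
Check: d/dt[2 \log{\left(t^{2} + 3 \right)}] = \frac{4 t}{t^{2} + 3} = G'(t).

G(t) = 2 \log{\left(t^{2} + 3 \right)}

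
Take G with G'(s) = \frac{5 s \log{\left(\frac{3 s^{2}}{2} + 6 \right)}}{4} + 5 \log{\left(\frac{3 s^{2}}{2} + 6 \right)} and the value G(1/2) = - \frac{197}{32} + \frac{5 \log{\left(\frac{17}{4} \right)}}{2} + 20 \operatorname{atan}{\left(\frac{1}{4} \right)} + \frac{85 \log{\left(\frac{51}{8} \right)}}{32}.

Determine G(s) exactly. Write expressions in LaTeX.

Integrate term by term and add the pieces.
A general antiderivative is - \frac{5 s^{2}}{8} - 10 s + \left(\frac{5 s^{2}}{8} + 5 s\right) \log{\left(\frac{3 s^{2}}{2} + 6 \right)} + \frac{5 \log{\left(s^{2} + 4 \right)}}{2} + 20 \operatorname{atan}{\left(\frac{s}{2} \right)} + C.
The condition gives C = - \frac{197}{32} + \frac{5 \log{\left(\frac{17}{4} \right)}}{2} + 20 \operatorname{atan}{\left(\frac{1}{4} \right)} + \frac{85 \log{\left(\frac{51}{8} \right)}}{32} - (- \frac{165}{32} + \frac{5 \log{\left(\frac{17}{4} \right)}}{2} + 20 \operatorname{atan}{\left(\frac{1}{4} \right)} + \frac{85 \log{\left(\frac{51}{8} \right)}}{32}) = -1.
So G(s) = \frac{- 5 s^{2} + 5 s \left(s + 8\right) \log{\left(\frac{3 s^{2}}{2} + 6 \right)} - 80 s + 20 \log{\left(s^{2} + 4 \right)} + 160 \operatorname{atan}{\left(\frac{s}{2} \right)} - 8}{8}.
Check: d/ds[\frac{- 5 s^{2} + 5 s \left(s + 8\right) \log{\left(\frac{3 s^{2}}{2} + 6 \right)} - 80 s + 20 \log{\left(s^{2} + 4 \right)} + 160 \operatorname{atan}{\left(\frac{s}{2} \right)} - 8}{8}] = \frac{5 s \log{\left(\frac{s^{2}}{2} + 2 \right)}}{4} + \frac{5 s \log{\left(3 \right)}}{4} + 5 \log{\left(\frac{s^{2}}{2} + 2 \right)} + 5 \log{\left(3 \right)}, which equals G'(s).

G(s) = \frac{- 5 s^{2} + 5 s \left(s + 8\right) \log{\left(\frac{3 s^{2}}{2} + 6 \right)} - 80 s + 20 \log{\left(s^{2} + 4 \right)} + 160 \operatorname{atan}{\left(\frac{s}{2} \right)} - 8}{8}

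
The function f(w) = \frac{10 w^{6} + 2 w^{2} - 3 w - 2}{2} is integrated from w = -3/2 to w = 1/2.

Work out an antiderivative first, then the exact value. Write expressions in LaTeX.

Recover f(w) by differentiating a candidate F(w); any mismatch rules it out.
F(w) = \frac{w \left(60 w^{6} + 28 w^{2} - 63 w - 84\right)}{84} is an antiderivative of f.
Check: d/dw[\frac{w \left(60 w^{6} + 28 w^{2} - 63 w - 84\right)}{84}] = 5 w^{6} + w^{2} - \frac{3 w}{2} - 1, which equals f(w).
F(1/2) = - \frac{1721}{2688}; F(-3/2) = - \frac{12111}{896}.
Integral = F(1/2) - F(-3/2) = \frac{8653}{672}.

Antiderivative: F(w) = \frac{w \left(60 w^{6} + 28 w^{2} - 63 w - 84\right)}{84}; value = \frac{8653}{672}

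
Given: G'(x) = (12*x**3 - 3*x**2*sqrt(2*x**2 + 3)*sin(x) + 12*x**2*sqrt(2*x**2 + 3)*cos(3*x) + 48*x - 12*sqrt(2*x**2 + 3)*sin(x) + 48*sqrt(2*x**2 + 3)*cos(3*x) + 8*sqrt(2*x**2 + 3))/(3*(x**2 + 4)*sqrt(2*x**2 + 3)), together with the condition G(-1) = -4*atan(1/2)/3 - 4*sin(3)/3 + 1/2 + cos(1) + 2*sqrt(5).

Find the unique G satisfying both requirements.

Any candidate G(x) must reproduce the stated G'(x) exactly.
A general antiderivative is 2*sqrt(2*x**2 + 3) + 4*sin(3*x)/3 + cos(x) + 4*atan(x/2)/3 + C.
The condition gives C = -4*atan(1/2)/3 - 4*sin(3)/3 + 1/2 + cos(1) + 2*sqrt(5) - (-4*atan(1/2)/3 - 4*sin(3)/3 + cos(1) + 2*sqrt(5)) = 1/2.
So G(x) = 2*sqrt(2*x**2 + 3) + 4*sin(3*x)/3 + cos(x) + 4*atan(x/2)/3 + 1/2.
Check: d/dx[2*sqrt(2*x**2 + 3) + 4*sin(3*x)/3 + cos(x) + 4*atan(x/2)/3 + 1/2] = (12*x**3 - 3*x**2*sqrt(2*x**2 + 3)*sin(x) + 12*x**2*sqrt(2*x**2 + 3)*cos(3*x) + 48*x - 12*sqrt(2*x**2 + 3)*sin(x) + 48*sqrt(2*x**2 + 3)*cos(3*x) + 8*sqrt(2*x**2 + 3))/(3*x**2*sqrt(2*x**2 + 3) + 12*sqrt(2*x**2 + 3)), which equals G'(x).

G(x) = 2*sqrt(2*x**2 + 3) + 4*sin(3*x)/3 + cos(x) + 4*atan(x/2)/3 + 1/2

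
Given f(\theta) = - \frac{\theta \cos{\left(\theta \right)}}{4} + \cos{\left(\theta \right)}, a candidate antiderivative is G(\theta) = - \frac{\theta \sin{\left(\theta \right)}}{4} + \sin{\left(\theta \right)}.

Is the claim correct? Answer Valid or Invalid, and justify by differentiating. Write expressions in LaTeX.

d/d\theta[G] = - \frac{\theta \cos{\left(\theta \right)}}{4} - \frac{\sin{\left(\theta \right)}}{4} + \cos{\left(\theta \right)}
d/d\theta[G] - f(\theta) = - \frac{\sin{\left(\theta \right)}}{4} != 0.

Invalid: d/d\theta[G] - f = - \frac{\sin{\left(\theta \right)}}{4}, which is not 0.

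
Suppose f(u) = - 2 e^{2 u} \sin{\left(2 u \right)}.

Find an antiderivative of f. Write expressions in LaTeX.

An antiderivative is F(u) = \frac{\left(- \sin{\left(2 u \right)} + \cos{\left(2 u \right)}\right) e^{2 u}}{2}.

Since d/du undoes antidifferentiation here, F'(u) = f(u) is required of F(u).
Check: d/du[\frac{\left(- \sin{\left(2 u \right)} + \cos{\left(2 u \right)}\right) e^{2 u}}{2}] = - 2 e^{2 u} \sin{\left(2 u \right)} = f(u).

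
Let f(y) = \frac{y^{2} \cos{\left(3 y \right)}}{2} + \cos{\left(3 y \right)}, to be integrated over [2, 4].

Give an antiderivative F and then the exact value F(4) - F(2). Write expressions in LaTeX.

Antiderivative: F(y) = \frac{y^{2} \sin{\left(3 y \right)}}{6} + \frac{y \cos{\left(3 y \right)}}{9} + \frac{8 \sin{\left(3 y \right)}}{27}; value = \frac{80 \sin{\left(12 \right)}}{27} - \frac{2 \cos{\left(6 \right)}}{9} - \frac{26 \sin{\left(6 \right)}}{27} + \frac{4 \cos{\left(12 \right)}}{9}

The integrand splits into summands that can be handled one at a time.
F(y) = \frac{y^{2} \sin{\left(3 y \right)}}{6} + \frac{y \cos{\left(3 y \right)}}{9} + \frac{8 \sin{\left(3 y \right)}}{27} is an antiderivative of f.
Check: d/dy[\frac{y^{2} \sin{\left(3 y \right)}}{6} + \frac{y \cos{\left(3 y \right)}}{9} + \frac{8 \sin{\left(3 y \right)}}{27}] = \frac{y^{2} \cos{\left(3 y \right)}}{2} + \cos{\left(3 y \right)} = f(y).
F(4) = \frac{80 \sin{\left(12 \right)}}{27} + \frac{4 \cos{\left(12 \right)}}{9}; F(2) = \frac{26 \sin{\left(6 \right)}}{27} + \frac{2 \cos{\left(6 \right)}}{9}.
Integral = F(4) - F(2) = \frac{80 \sin{\left(12 \right)}}{27} - \frac{2 \cos{\left(6 \right)}}{9} - \frac{26 \sin{\left(6 \right)}}{27} + \frac{4 \cos{\left(12 \right)}}{9}.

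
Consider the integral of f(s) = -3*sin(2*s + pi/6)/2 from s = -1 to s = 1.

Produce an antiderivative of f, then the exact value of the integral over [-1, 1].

Antiderivative: F(s) = 3*cos(2*s + pi/6)/4; value = 3*cos(pi/6 + 2)/4 - 3*sin(pi/3 + 2)/4

Whatever form F(s) takes, F'(s) = f(s) is non-negotiable.
F(s) = 3*cos(2*s + pi/6)/4 is an antiderivative of f.
Check: d/ds[3*cos(2*s + pi/6)/4] = -3*sin(2*s + pi/6)/2 = f(s).
F(1) = 3*cos(pi/6 + 2)/4; F(-1) = 3*sin(pi/3 + 2)/4.
Integral = F(1) - F(-1) = 3*cos(pi/6 + 2)/4 - 3*sin(pi/3 + 2)/4.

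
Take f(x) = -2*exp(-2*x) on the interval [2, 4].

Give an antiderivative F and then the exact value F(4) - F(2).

Any candidate F(x) must reproduce f(x) exactly when differentiated.
F(x) = exp(-2*x) is an antiderivative of f.
Check: d/dx[exp(-2*x)] = -2*exp(-2*x) = f(x).
F(4) = exp(-8); F(2) = exp(-4).
Integral = F(4) - F(2) = -exp(-4) + exp(-8).

Antiderivative: F(x) = exp(-2*x); value = -exp(-4) + exp(-8)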